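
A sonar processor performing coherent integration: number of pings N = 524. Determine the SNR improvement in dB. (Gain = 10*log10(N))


Gain = 10*log10(524) = 27.19

27.19 dB


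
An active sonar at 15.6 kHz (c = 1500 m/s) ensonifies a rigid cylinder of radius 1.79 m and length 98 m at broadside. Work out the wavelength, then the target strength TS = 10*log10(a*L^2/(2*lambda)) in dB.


Step 1: lambda = c/f = 1500/15600 = 0.09615 m
Step 2: TS = 10*log10(a*L^2/(2*lambda)) = 10*log10(1.79*98^2/(2*0.09615)) = 49.51

49.51 dB


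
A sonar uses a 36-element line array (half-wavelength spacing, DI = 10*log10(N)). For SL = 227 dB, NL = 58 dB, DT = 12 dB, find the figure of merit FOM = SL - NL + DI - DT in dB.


Step 1: DI = 10*log10(36) = 15.56 dB
Step 2: FOM = SL - NL + DI - DT = 227 - 58 + 15.56 - 12 = 172.56

172.56 dB


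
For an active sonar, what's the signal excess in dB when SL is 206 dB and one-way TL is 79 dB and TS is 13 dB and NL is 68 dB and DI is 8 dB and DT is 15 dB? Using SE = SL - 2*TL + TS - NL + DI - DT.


SE = SL - 2*TL + TS - NL + DI - DT = 206 - 2*79 + (13) - 68 + 8 - 15 = -14

-14 dB


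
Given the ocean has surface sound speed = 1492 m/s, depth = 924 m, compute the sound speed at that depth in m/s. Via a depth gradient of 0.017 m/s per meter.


c = 1492 + 0.017 * 924 = 1507.708

1507.708 m/s


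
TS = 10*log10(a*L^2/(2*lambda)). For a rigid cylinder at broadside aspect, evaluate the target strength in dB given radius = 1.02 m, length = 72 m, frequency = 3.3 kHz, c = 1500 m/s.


lambda = 1500/3300 = 0.45455 m
TS = 10*log10(1.02*72^2/(2*0.45455)) = 37.65

37.65 dB


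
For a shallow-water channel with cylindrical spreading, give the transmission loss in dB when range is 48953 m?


46.9 dB


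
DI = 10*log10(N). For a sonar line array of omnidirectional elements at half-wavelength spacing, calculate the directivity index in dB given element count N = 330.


DI = 10*log10(330) = 25.19

25.19 dB


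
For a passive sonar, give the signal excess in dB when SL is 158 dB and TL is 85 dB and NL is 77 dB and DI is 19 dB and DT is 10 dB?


5 dB


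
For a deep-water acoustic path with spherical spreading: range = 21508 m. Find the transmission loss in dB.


TL = 20*log10(21508) = 86.65

86.65 dB


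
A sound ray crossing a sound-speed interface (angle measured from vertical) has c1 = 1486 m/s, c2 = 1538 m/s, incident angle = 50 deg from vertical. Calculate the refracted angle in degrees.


sin(theta2) = (c2/c1)*sin(theta1) = (1538/1486)*sin(50 deg) = 0.79285
theta2 = arcsin(0.79285) = 52.45

52.45 deg


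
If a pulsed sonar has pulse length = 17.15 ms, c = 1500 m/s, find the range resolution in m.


dR = c*tau/2 = 1500 * 17.15e-3 / 2 = 12.8625

12.8625 m


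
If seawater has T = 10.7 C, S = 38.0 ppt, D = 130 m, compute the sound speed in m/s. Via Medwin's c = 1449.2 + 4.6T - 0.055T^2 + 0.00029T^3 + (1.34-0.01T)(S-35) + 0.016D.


c = 1449.2 + 4.6*10.7 - 0.055*10.7^2 + 0.00029*10.7^3 + (1.34 - 0.01*10.7)*(38.0 - 35) + 0.016*130 = 1498.26

1498.26 m/s


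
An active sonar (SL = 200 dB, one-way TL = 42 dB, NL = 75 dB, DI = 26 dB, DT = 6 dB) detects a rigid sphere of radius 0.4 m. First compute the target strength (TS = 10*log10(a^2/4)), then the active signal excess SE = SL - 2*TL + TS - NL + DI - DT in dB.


Step 1: TS = 10*log10(0.4^2/4) = -13.98 dB
Step 2: SE = SL - 2*TL + TS - NL + DI - DT = 200 - 2*42 + (-13.98) - 75 + 26 - 6 = 47.02

47.02 dB


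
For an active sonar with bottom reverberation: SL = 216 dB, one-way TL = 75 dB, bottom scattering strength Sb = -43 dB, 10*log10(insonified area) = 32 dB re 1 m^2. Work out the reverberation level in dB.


55 dB


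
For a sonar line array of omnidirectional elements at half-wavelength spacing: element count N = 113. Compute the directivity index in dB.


DI = 10*log10(113) = 20.53

20.53 dB


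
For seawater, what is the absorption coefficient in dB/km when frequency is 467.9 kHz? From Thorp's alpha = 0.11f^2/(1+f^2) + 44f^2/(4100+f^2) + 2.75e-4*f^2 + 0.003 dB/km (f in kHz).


f^2 = 218930.41
alpha = 0.11*218930.41/(1+218930.41) + 44*218930.41/(4100+218930.41) + 2.75e-4*218930.41 + 0.003 = 103.51

103.51 dB/km


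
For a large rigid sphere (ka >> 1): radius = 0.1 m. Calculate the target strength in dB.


-26.02 dB


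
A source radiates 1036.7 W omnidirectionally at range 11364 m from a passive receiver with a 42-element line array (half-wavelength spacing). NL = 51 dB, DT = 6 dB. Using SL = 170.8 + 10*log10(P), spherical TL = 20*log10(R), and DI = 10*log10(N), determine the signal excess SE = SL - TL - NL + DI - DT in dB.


Step 1: SL = 170.8 + 10*log10(1036.7) = 200.96 dB
Step 2: TL = 20*log10(11364) = 81.11 dB
Step 3: DI = 10*log10(42) = 16.23 dB
Step 4: SE = SL - TL - NL + DI - DT = 200.96 - 81.11 - 51 + 16.23 - 6 = 79.08

79.08 dB


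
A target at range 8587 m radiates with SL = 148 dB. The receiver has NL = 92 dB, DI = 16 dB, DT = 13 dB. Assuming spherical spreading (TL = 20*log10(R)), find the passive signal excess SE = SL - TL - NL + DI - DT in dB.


Step 1: TL = 20*log10(8587) = 78.68 dB
Step 2: SE = 148 - 78.68 - 92 + 16 - 13 = -19.68

-19.68 dB


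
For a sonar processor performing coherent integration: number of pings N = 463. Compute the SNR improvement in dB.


Gain = 10*log10(463) = 26.66

26.66 dB


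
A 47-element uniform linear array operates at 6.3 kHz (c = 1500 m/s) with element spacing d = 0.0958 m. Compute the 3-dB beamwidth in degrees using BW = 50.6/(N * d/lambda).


2.68 deg


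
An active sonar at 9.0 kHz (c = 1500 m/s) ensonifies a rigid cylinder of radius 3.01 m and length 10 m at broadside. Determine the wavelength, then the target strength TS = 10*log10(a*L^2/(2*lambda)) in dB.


Step 1: lambda = c/f = 1500/9000 = 0.16667 m
Step 2: TS = 10*log10(a*L^2/(2*lambda)) = 10*log10(3.01*10^2/(2*0.16667)) = 29.56

29.56 dB


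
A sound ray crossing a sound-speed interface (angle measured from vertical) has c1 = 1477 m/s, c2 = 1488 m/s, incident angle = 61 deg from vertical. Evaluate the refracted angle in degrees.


sin(theta2) = (c2/c1)*sin(theta1) = (1488/1477)*sin(61 deg) = 0.88113
theta2 = arcsin(0.88113) = 61.78

61.78 deg


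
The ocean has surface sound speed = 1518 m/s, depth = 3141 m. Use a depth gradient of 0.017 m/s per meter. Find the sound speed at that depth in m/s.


c = 1518 + 0.017 * 3141 = 1571.397

1571.397 m/s


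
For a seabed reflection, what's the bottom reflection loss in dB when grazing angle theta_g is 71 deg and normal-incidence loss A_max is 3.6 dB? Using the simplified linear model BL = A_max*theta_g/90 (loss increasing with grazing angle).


BL = A_max * theta_g / 90 = 3.6 * 71 / 90 = 2.84

2.84 dB


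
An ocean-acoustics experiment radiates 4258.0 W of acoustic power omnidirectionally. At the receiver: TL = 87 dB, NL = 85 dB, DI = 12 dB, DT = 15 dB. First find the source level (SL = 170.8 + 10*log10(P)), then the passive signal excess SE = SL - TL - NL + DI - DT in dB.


Step 1: SL = 170.8 + 10*log10(4258.0) = 207.09 dB
Step 2: SE = SL - TL - NL + DI - DT = 207.09 - 87 - 85 + 12 - 15 = 32.09

32.09 dB


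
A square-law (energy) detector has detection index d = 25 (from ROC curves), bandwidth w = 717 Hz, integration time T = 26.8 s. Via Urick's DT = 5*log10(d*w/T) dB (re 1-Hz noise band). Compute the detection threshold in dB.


DT = 5*log10(d*w/T) = 5*log10(25 * 717 / 26.8) = 5*log10(668.84) = 14.13

14.13 dB


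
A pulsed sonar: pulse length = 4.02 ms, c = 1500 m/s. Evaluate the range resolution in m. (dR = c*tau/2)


dR = c*tau/2 = 1500 * 4.02e-3 / 2 = 3.015

3.015 m


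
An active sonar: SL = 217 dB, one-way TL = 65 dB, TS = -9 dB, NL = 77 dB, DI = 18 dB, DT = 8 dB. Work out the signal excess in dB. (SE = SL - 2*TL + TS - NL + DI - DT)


11 dB


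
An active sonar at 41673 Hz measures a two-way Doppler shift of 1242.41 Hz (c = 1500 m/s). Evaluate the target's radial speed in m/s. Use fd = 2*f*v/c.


From fd = 2*f*v/c, v = c*fd/(2*f) = 1500 * 1242.41 / (2*41673) = 22.36

22.36 m/s


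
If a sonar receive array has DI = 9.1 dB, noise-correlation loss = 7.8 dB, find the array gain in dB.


AG = DI - L_corr = 9.1 - 7.8 = 1.3

1.3 dB


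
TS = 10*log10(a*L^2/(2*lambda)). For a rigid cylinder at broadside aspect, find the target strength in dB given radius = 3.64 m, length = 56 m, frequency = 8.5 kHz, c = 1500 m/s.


45.1 dB


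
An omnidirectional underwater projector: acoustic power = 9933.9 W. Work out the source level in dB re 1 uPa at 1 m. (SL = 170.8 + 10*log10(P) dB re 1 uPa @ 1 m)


210.77 dB


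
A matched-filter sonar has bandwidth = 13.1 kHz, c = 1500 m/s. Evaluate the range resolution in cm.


dR = c/(2*BW) = 1500 / (2 * 13.1e3) = 0.0573 m = 5.73 cm

5.73 cm


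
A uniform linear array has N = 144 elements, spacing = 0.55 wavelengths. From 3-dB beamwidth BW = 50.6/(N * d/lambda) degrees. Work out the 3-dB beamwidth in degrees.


BW = 50.6 / (144 * 0.55) = 50.6 / 79.2 = 0.64

0.64 deg


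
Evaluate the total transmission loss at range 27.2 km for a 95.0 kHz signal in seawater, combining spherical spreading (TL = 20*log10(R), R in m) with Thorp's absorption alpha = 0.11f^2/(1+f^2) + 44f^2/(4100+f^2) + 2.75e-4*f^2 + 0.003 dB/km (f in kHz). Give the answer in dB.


982.21 dB


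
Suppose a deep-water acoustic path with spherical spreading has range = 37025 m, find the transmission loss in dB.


TL = 20*log10(37025) = 91.37

91.37 dB


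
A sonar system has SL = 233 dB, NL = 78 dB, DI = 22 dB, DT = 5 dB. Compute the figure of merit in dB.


FOM = SL - NL + DI - DT = 233 - 78 + 22 - 5 = 172

172 dB


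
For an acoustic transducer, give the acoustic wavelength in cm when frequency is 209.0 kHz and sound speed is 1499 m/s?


0.72 cm


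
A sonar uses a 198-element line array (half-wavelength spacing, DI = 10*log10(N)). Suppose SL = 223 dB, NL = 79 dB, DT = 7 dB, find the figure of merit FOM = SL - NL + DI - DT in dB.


Step 1: DI = 10*log10(198) = 22.97 dB
Step 2: FOM = SL - NL + DI - DT = 223 - 79 + 22.97 - 7 = 159.97

159.97 dB


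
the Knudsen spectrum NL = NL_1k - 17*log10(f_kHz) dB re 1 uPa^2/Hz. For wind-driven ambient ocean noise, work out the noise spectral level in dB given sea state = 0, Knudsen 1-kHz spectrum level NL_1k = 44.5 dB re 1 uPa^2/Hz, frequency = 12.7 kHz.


NL = NL_1k - 17*log10(f_kHz) = 44.5 - 17*log10(12.7) = 44.5 - (18.76) = 25.74

25.74 dB


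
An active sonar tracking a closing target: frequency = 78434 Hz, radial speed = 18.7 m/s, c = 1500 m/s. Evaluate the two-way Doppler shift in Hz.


fd = 2*f*v/c = 2 * 78434 * 18.7 / 1500 = 1955.62

1955.62 Hz


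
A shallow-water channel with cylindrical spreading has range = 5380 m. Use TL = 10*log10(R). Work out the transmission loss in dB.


37.31 dB


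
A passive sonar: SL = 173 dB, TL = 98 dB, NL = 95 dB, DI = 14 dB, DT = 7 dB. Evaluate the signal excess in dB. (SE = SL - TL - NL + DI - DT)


SE = SL - TL - NL + DI - DT = 173 - 98 - 95 + 14 - 7 = -13

-13 dB


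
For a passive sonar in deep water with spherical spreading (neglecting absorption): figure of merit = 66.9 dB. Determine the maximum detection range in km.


At max range FOM = TL, so 20*log10(R) = 66.9
R = 10^(66.9/20) = 2213.09 m = 2.21 km

2.21 km


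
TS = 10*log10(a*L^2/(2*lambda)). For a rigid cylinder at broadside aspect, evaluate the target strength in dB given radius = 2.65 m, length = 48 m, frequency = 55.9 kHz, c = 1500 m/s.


lambda = 1500/55900 = 0.02683 m
TS = 10*log10(2.65*48^2/(2*0.02683)) = 50.56

50.56 dB


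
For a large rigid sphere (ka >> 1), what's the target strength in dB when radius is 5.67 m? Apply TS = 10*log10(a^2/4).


TS = 10*log10(5.67^2 / 4) = 10*log10(8.037225) = 9.05

9.05 dB


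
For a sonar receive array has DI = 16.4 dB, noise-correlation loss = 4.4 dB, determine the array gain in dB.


12.0 dB


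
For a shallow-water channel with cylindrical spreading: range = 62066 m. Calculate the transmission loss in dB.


47.93 dB


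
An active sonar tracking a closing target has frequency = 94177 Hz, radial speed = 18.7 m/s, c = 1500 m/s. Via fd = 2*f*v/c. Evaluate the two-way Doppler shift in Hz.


fd = 2*f*v/c = 2 * 94177 * 18.7 / 1500 = 2348.15

2348.15 Hz


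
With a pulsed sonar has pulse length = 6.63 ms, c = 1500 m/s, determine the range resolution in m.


dR = c*tau/2 = 1500 * 6.63e-3 / 2 = 4.9725

4.9725 m


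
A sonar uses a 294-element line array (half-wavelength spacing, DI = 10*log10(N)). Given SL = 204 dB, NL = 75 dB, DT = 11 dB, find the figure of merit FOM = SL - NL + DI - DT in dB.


Step 1: DI = 10*log10(294) = 24.68 dB
Step 2: FOM = SL - NL + DI - DT = 204 - 75 + 24.68 - 11 = 142.68

142.68 dB


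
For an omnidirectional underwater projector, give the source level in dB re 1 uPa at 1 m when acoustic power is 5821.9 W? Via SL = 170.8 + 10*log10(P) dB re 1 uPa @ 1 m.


SL = 170.8 + 10*log10(5821.9) = 170.8 + 37.65 = 208.45

208.45 dB


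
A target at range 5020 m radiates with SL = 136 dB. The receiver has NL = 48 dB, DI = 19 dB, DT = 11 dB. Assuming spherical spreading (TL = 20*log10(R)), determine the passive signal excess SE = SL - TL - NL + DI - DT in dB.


21.99 dB


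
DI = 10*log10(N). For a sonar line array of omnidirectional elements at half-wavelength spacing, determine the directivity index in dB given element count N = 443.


DI = 10*log10(443) = 26.46

26.46 dB


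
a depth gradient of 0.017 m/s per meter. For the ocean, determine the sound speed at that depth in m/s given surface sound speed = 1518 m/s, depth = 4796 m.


1599.532 m/s


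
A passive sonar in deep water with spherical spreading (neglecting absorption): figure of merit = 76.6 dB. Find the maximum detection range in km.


At max range FOM = TL, so 20*log10(R) = 76.6
R = 10^(76.6/20) = 6760.83 m = 6.76 km

6.76 km


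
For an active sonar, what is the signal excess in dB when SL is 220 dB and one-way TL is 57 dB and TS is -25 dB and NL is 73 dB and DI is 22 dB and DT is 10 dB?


SE = SL - 2*TL + TS - NL + DI - DT = 220 - 2*57 + (-25) - 73 + 22 - 10 = 20

20 dB


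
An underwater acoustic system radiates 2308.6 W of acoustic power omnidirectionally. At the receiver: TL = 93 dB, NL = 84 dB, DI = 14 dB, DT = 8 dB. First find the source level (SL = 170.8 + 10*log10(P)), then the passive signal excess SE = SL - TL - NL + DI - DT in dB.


Step 1: SL = 170.8 + 10*log10(2308.6) = 204.43 dB
Step 2: SE = SL - TL - NL + DI - DT = 204.43 - 93 - 84 + 14 - 8 = 33.43

33.43 dB


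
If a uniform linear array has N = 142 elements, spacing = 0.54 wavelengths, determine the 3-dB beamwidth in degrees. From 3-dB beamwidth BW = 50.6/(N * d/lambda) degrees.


0.66 deg


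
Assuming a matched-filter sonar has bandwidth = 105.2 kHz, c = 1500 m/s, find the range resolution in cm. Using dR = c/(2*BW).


dR = c/(2*BW) = 1500 / (2 * 105.2e3) = 0.0071 m = 0.71 cm

0.71 cm


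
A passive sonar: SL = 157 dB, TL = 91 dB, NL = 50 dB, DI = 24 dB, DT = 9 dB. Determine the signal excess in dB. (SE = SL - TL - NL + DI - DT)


SE = SL - TL - NL + DI - DT = 157 - 91 - 50 + 24 - 9 = 31

31 dB


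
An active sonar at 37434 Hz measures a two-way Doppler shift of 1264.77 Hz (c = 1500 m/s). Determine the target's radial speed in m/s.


From fd = 2*f*v/c, v = c*fd/(2*f) = 1500 * 1264.77 / (2*37434) = 25.34

25.34 m/s


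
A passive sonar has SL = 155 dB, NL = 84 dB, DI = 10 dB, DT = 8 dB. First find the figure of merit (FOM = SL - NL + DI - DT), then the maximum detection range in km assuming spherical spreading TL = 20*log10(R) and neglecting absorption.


Step 1: FOM = SL - NL + DI - DT = 155 - 84 + 10 - 8 = 73 dB
Step 2: at max range FOM = TL = 20*log10(R), so R = 10^(73/20) = 4466.84 m = 4.47 km

4.47 km


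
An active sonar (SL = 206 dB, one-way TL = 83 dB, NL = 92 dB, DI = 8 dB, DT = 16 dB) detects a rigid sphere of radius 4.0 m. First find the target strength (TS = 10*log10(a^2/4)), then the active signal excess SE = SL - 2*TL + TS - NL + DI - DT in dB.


Step 1: TS = 10*log10(4.0^2/4) = 6.02 dB
Step 2: SE = SL - 2*TL + TS - NL + DI - DT = 206 - 2*83 + (6.02) - 92 + 8 - 16 = -53.98

-53.98 dB


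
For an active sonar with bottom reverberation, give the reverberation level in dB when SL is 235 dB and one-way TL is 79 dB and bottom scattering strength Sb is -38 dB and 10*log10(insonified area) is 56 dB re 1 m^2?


RL = SL - 2*TL + Sb + 10*log10(A) = 235 - 2*79 + (-38) + 56 = 95

95 dB


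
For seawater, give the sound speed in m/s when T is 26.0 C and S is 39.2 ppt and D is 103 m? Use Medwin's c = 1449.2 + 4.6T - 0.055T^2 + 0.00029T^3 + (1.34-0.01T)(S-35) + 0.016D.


1542.9 m/s


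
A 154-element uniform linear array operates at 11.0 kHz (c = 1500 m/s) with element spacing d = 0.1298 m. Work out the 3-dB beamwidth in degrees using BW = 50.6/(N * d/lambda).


Step 1: lambda = 1500/11000 = 0.13636 m
Step 2: d/lambda = 0.1298/0.13636 = 0.9519
Step 3: BW = 50.6/(N * d/lambda) = 50.6/(154 * 0.9519) = 0.35

0.35 deg


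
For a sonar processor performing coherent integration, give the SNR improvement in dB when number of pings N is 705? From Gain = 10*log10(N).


Gain = 10*log10(705) = 28.48

28.48 dB


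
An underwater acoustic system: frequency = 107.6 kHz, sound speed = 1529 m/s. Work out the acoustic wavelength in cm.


lambda = c/f = 1529 / 107600 = 0.0142 m = 1.42 cm

1.42 cm


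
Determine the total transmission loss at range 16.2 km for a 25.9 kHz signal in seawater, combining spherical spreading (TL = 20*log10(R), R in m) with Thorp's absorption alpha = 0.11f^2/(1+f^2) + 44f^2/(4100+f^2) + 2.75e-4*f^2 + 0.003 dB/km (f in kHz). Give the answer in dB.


189.23 dB


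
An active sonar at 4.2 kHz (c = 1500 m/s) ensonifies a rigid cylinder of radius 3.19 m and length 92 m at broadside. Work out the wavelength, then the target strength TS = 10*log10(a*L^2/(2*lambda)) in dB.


Step 1: lambda = c/f = 1500/4200 = 0.35714 m
Step 2: TS = 10*log10(a*L^2/(2*lambda)) = 10*log10(3.19*92^2/(2*0.35714)) = 45.77

45.77 dB


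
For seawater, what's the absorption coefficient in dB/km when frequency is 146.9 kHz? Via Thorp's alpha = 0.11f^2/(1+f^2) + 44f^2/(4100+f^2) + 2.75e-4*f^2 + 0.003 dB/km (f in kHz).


43.022 dB/km


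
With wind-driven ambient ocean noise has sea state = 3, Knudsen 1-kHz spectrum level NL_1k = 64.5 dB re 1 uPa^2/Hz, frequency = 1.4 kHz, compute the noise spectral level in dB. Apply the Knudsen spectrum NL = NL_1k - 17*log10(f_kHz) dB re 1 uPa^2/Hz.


62.02 dB


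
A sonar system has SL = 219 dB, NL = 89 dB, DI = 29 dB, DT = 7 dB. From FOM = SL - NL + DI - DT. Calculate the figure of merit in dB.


152 dB


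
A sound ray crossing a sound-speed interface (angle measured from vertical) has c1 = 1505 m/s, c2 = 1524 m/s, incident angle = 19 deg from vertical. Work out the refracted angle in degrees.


19.25 deg


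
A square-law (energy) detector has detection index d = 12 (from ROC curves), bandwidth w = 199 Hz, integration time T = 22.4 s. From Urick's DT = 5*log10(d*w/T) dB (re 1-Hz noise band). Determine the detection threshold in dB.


10.14 dB


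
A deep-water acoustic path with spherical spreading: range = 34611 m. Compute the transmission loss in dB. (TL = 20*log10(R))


TL = 20*log10(34611) = 90.78

90.78 dB


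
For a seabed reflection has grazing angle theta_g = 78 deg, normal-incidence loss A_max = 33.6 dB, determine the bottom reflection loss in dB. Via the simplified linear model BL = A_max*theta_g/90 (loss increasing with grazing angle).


29.12 dB


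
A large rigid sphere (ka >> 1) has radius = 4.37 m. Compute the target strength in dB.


TS = 10*log10(4.37^2 / 4) = 10*log10(4.774225) = 6.79

6.79 dB


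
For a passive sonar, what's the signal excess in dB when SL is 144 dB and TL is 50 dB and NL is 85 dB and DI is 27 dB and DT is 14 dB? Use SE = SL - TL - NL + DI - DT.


SE = SL - TL - NL + DI - DT = 144 - 50 - 85 + 27 - 14 = 22

22 dB


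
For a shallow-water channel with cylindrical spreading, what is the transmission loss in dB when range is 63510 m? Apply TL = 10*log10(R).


TL = 10*log10(63510) = 48.03

48.03 dB


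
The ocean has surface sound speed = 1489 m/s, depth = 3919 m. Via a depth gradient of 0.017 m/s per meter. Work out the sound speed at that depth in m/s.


c = 1489 + 0.017 * 3919 = 1555.623

1555.623 m/s


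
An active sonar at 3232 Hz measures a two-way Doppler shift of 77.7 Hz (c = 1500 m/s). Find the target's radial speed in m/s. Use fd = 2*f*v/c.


From fd = 2*f*v/c, v = c*fd/(2*f) = 1500 * 77.7 / (2*3232) = 18.03

18.03 m/s


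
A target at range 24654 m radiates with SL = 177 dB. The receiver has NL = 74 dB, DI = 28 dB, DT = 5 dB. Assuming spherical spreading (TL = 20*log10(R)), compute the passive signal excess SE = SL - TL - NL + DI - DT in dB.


Step 1: TL = 20*log10(24654) = 87.84 dB
Step 2: SE = 177 - 87.84 - 74 + 28 - 5 = 38.16

38.16 dB


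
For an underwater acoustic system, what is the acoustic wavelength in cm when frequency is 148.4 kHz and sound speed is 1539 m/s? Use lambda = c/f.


lambda = c/f = 1539 / 148400 = 0.0104 m = 1.04 cm

1.04 cm


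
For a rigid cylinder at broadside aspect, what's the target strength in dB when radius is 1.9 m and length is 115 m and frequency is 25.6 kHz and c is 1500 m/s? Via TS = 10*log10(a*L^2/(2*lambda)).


lambda = 1500/25600 = 0.05859 m
TS = 10*log10(1.9*115^2/(2*0.05859)) = 53.31

53.31 dB


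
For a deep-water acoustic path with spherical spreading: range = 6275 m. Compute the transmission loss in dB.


75.95 dB


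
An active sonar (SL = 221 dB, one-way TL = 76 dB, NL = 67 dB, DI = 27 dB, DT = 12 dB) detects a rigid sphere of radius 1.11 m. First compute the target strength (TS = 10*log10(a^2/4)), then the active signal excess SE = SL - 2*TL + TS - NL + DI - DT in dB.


Step 1: TS = 10*log10(1.11^2/4) = -5.11 dB
Step 2: SE = SL - 2*TL + TS - NL + DI - DT = 221 - 2*76 + (-5.11) - 67 + 27 - 12 = 11.89

11.89 dB


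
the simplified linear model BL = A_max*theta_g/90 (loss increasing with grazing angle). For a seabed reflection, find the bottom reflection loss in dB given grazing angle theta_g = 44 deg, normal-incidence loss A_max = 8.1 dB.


BL = A_max * theta_g / 90 = 8.1 * 44 / 90 = 3.96

3.96 dB


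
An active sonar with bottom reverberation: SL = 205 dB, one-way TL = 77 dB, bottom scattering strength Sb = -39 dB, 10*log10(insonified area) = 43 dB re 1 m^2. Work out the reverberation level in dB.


55 dB


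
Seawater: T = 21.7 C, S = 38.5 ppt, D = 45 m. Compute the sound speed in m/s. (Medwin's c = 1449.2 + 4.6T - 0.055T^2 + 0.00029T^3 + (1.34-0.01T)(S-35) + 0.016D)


c = 1449.2 + 4.6*21.7 - 0.055*21.7^2 + 0.00029*21.7^3 + (1.34 - 0.01*21.7)*(38.5 - 35) + 0.016*45 = 1530.73

1530.73 m/s


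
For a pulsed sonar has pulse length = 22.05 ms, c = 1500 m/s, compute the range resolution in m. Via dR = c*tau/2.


dR = c*tau/2 = 1500 * 22.05e-3 / 2 = 16.5375

16.5375 m


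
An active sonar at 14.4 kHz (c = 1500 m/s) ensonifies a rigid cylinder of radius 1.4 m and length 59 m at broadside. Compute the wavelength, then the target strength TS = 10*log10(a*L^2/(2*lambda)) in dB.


Step 1: lambda = c/f = 1500/14400 = 0.10417 m
Step 2: TS = 10*log10(a*L^2/(2*lambda)) = 10*log10(1.4*59^2/(2*0.10417)) = 43.69

43.69 dB


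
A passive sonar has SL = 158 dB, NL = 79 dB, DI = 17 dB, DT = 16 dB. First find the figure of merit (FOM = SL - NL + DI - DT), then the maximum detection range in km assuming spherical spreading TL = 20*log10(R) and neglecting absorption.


Step 1: FOM = SL - NL + DI - DT = 158 - 79 + 17 - 16 = 80 dB
Step 2: at max range FOM = TL = 20*log10(R), so R = 10^(80/20) = 10000.0 m = 10.0 km

10.0 km


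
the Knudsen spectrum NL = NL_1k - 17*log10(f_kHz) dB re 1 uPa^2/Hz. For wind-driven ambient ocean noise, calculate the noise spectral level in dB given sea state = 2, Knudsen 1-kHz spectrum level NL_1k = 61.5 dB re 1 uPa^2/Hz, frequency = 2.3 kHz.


NL = NL_1k - 17*log10(f_kHz) = 61.5 - 17*log10(2.3) = 61.5 - (6.15) = 55.35

55.35 dB


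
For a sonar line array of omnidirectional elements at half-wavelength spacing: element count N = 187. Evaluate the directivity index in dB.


22.72 dB


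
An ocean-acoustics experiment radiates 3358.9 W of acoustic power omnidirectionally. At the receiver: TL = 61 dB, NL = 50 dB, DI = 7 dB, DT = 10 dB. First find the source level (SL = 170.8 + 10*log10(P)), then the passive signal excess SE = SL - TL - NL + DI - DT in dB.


Step 1: SL = 170.8 + 10*log10(3358.9) = 206.06 dB
Step 2: SE = SL - TL - NL + DI - DT = 206.06 - 61 - 50 + 7 - 10 = 92.06

92.06 dB


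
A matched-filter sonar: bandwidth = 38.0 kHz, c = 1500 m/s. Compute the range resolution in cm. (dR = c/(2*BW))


dR = c/(2*BW) = 1500 / (2 * 38.0e3) = 0.0197 m = 1.97 cm

1.97 cm


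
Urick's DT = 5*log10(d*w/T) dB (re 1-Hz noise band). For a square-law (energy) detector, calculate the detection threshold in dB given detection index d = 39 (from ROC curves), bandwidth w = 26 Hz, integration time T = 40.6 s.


DT = 5*log10(d*w/T) = 5*log10(39 * 26 / 40.6) = 5*log10(24.98) = 6.99

6.99 dB


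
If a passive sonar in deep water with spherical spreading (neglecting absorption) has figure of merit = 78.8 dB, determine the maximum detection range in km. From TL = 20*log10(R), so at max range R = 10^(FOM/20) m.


8.71 km


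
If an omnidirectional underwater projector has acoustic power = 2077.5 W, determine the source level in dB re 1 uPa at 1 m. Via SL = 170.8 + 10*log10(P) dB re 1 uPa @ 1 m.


203.98 dB


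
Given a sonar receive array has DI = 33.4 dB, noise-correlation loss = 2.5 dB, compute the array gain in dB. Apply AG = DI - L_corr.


AG = DI - L_corr = 33.4 - 2.5 = 30.9

30.9 dB


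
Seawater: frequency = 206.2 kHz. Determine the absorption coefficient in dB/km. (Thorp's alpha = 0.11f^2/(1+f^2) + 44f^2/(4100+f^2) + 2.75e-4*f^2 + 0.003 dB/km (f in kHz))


51.936 dB/km


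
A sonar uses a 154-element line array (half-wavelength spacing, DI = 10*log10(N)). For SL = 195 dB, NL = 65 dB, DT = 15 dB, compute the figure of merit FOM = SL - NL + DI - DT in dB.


136.88 dB


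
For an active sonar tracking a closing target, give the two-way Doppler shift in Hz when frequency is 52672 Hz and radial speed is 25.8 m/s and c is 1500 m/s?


1811.92 Hz


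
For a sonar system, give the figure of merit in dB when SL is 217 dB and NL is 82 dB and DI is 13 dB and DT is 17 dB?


FOM = SL - NL + DI - DT = 217 - 82 + 13 - 17 = 131

131 dB


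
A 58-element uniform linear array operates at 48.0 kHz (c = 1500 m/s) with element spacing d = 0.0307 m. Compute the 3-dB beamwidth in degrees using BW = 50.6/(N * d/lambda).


0.89 deg


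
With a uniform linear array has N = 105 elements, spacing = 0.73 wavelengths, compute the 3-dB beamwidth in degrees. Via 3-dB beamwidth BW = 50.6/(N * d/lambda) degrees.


0.66 deg


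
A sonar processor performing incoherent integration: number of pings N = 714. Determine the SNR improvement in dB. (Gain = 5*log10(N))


Gain = 5*log10(714) = 14.27

14.27 dB


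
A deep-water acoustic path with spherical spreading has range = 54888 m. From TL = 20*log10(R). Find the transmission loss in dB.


TL = 20*log10(54888) = 94.79

94.79 dB


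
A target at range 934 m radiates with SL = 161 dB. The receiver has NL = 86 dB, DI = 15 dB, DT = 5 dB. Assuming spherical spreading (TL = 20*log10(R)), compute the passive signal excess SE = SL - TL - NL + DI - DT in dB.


Step 1: TL = 20*log10(934) = 59.41 dB
Step 2: SE = 161 - 59.41 - 86 + 15 - 5 = 25.59

25.59 dB


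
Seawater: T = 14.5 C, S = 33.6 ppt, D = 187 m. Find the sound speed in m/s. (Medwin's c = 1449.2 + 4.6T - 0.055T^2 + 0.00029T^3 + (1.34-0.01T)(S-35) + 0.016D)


c = 1449.2 + 4.6*14.5 - 0.055*14.5^2 + 0.00029*14.5^3 + (1.34 - 0.01*14.5)*(33.6 - 35) + 0.016*187 = 1506.54

1506.54 m/s


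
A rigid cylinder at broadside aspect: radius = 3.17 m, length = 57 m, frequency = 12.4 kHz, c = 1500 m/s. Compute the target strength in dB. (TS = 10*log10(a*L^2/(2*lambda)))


46.29 dB


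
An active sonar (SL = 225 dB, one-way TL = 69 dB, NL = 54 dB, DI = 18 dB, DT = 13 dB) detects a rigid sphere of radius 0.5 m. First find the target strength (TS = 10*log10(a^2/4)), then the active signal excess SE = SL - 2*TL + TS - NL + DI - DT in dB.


Step 1: TS = 10*log10(0.5^2/4) = -12.04 dB
Step 2: SE = SL - 2*TL + TS - NL + DI - DT = 225 - 2*69 + (-12.04) - 54 + 18 - 13 = 25.96

25.96 dB


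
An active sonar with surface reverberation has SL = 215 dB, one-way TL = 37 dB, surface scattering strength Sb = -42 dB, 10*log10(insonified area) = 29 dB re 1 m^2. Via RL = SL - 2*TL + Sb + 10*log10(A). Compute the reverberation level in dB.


128 dB


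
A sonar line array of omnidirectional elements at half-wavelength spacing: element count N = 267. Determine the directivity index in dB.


DI = 10*log10(267) = 24.27

24.27 dB


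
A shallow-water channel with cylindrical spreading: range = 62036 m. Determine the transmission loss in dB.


TL = 10*log10(62036) = 47.93

47.93 dB


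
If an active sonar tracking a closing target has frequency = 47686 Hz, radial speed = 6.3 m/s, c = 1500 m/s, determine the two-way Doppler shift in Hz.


fd = 2*f*v/c = 2 * 47686 * 6.3 / 1500 = 400.56

400.56 Hz


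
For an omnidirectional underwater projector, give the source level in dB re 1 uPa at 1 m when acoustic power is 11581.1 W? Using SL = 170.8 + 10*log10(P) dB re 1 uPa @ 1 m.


SL = 170.8 + 10*log10(11581.1) = 170.8 + 40.64 = 211.44

211.44 dB


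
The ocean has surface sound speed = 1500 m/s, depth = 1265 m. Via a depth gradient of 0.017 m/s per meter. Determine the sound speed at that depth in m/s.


1521.505 m/s


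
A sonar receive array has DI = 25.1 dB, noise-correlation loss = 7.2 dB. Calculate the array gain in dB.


AG = DI - L_corr = 25.1 - 7.2 = 17.9

17.9 dB


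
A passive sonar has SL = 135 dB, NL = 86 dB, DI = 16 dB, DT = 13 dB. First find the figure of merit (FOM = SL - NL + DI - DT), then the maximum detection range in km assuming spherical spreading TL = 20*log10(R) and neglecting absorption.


Step 1: FOM = SL - NL + DI - DT = 135 - 86 + 16 - 13 = 52 dB
Step 2: at max range FOM = TL = 20*log10(R), so R = 10^(52/20) = 398.11 m = 0.4 km

0.4 km


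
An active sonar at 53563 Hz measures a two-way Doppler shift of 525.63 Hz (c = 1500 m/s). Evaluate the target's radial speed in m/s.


From fd = 2*f*v/c, v = c*fd/(2*f) = 1500 * 525.63 / (2*53563) = 7.36

7.36 m/s


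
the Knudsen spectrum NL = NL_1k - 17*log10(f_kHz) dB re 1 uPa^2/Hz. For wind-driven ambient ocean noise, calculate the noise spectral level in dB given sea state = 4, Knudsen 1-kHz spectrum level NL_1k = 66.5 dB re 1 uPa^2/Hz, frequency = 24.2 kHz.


NL = NL_1k - 17*log10(f_kHz) = 66.5 - 17*log10(24.2) = 66.5 - (23.52) = 42.98

42.98 dB


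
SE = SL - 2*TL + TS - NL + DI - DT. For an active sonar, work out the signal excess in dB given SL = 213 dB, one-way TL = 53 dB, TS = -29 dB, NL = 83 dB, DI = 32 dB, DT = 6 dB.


SE = SL - 2*TL + TS - NL + DI - DT = 213 - 2*53 + (-29) - 83 + 32 - 6 = 21

21 dB


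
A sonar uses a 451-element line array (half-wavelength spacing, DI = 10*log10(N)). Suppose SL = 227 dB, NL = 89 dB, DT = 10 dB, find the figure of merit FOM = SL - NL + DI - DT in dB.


154.54 dB


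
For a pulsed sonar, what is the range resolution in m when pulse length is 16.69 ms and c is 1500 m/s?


12.5175 m


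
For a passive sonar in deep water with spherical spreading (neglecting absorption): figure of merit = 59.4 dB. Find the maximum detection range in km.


At max range FOM = TL, so 20*log10(R) = 59.4
R = 10^(59.4/20) = 933.25 m = 0.93 km

0.93 km


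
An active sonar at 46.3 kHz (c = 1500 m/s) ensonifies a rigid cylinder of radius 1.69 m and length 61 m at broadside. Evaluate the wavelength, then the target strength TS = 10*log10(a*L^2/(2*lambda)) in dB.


Step 1: lambda = c/f = 1500/46300 = 0.0324 m
Step 2: TS = 10*log10(a*L^2/(2*lambda)) = 10*log10(1.69*61^2/(2*0.0324)) = 49.87

49.87 dB


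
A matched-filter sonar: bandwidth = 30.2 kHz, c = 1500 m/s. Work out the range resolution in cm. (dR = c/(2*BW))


dR = c/(2*BW) = 1500 / (2 * 30.2e3) = 0.0248 m = 2.48 cm

2.48 cm


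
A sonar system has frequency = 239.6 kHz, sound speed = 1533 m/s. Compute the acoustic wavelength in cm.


lambda = c/f = 1533 / 239600 = 0.0064 m = 0.64 cm

0.64 cm


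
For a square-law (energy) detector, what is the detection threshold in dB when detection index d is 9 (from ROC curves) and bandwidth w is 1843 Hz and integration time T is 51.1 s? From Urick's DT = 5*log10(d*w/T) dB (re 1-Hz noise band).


DT = 5*log10(d*w/T) = 5*log10(9 * 1843 / 51.1) = 5*log10(324.6) = 12.56

12.56 dB


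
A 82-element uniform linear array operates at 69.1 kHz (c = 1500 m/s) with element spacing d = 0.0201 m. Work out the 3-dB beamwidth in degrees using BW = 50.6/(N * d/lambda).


0.67 deg


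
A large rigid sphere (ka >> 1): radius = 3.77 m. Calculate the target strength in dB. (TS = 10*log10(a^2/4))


TS = 10*log10(3.77^2 / 4) = 10*log10(3.553225) = 5.51

5.51 dB


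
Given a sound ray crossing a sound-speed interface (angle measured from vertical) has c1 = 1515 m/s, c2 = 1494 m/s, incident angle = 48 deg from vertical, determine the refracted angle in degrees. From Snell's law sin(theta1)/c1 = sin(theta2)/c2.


sin(theta2) = (c2/c1)*sin(theta1) = (1494/1515)*sin(48 deg) = 0.73284
theta2 = arcsin(0.73284) = 47.13

47.13 deg


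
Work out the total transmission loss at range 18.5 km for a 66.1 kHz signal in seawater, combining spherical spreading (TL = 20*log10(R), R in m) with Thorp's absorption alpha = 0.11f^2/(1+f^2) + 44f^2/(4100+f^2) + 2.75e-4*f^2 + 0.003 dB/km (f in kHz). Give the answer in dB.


Step 1 (Thorp): alpha = 0.11*4369.21/(1+4369.21) + 44*4369.21/(4100+4369.21) + 2.75e-4*4369.21 + 0.003 = 24.0138 dB/km
Step 2: TL_spread = 20*log10(18500) = 85.34 dB
Step 3: TL_abs = alpha*R = 24.0138 * 18.5 = 444.26 dB
Step 4: TL_total = 85.34 + 444.26 = 529.6

529.6 dB


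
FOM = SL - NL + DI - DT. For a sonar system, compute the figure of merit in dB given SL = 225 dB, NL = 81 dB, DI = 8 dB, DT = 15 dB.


FOM = SL - NL + DI - DT = 225 - 81 + 8 - 15 = 137

137 dB


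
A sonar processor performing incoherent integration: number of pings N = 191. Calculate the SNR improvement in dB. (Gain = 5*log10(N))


Gain = 5*log10(191) = 11.41

11.41 dB


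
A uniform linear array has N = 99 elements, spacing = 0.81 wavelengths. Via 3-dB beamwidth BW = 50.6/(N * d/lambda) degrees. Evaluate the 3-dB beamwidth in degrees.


0.63 deg


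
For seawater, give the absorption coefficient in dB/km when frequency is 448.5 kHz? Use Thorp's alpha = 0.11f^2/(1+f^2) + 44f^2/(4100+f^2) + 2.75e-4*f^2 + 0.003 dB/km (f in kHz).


f^2 = 201152.25
alpha = 0.11*201152.25/(1+201152.25) + 44*201152.25/(4100+201152.25) + 2.75e-4*201152.25 + 0.003 = 98.551

98.551 dB/km


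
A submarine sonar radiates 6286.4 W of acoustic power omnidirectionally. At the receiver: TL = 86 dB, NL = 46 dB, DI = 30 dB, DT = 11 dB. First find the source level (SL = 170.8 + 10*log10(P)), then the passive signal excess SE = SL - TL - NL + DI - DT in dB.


Step 1: SL = 170.8 + 10*log10(6286.4) = 208.78 dB
Step 2: SE = SL - TL - NL + DI - DT = 208.78 - 86 - 46 + 30 - 11 = 95.78

95.78 dB


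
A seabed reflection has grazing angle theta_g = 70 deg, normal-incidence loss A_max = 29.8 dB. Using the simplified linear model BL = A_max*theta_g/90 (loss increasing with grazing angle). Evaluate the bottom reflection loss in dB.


23.18 dB


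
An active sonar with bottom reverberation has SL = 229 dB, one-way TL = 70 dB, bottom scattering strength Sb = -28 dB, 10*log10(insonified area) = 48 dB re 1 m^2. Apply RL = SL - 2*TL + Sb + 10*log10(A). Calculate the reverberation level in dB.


RL = SL - 2*TL + Sb + 10*log10(A) = 229 - 2*70 + (-28) + 48 = 109

109 dB


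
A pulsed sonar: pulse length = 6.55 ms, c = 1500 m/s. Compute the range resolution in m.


4.9125 m


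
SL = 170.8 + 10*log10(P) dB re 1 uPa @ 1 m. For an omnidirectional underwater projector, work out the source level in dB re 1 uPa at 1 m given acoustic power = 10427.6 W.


SL = 170.8 + 10*log10(10427.6) = 170.8 + 40.18 = 210.98

210.98 dB


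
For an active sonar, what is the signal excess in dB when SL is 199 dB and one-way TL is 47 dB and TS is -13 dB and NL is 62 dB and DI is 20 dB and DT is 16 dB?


SE = SL - 2*TL + TS - NL + DI - DT = 199 - 2*47 + (-13) - 62 + 20 - 16 = 34

34 dB


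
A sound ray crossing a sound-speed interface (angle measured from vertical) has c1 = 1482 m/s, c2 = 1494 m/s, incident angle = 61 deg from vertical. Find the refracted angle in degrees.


61.85 deg


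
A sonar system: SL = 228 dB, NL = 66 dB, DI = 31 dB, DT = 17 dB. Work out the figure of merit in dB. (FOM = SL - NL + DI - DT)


176 dB


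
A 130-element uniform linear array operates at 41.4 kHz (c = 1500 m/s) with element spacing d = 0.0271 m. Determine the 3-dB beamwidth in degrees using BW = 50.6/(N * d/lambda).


0.52 deg


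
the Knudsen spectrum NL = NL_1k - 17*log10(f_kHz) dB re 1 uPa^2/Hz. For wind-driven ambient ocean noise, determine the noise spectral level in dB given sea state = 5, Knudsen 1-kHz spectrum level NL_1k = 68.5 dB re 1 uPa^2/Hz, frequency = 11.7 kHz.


NL = NL_1k - 17*log10(f_kHz) = 68.5 - 17*log10(11.7) = 68.5 - (18.16) = 50.34

50.34 dB


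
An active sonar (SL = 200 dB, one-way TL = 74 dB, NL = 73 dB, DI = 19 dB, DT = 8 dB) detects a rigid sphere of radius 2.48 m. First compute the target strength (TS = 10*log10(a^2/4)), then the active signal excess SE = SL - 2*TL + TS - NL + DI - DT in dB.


Step 1: TS = 10*log10(2.48^2/4) = 1.87 dB
Step 2: SE = SL - 2*TL + TS - NL + DI - DT = 200 - 2*74 + (1.87) - 73 + 19 - 8 = -8.13

-8.13 dB


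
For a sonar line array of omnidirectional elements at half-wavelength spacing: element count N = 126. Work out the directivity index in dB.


21.0 dB


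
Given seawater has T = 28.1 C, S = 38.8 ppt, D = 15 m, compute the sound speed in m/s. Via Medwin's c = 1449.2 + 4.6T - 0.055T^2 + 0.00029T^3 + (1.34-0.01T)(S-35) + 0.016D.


1545.73 m/s


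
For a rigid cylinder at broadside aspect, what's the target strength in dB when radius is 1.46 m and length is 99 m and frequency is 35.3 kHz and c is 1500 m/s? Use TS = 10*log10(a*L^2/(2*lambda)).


lambda = 1500/35300 = 0.04249 m
TS = 10*log10(1.46*99^2/(2*0.04249)) = 52.26

52.26 dB


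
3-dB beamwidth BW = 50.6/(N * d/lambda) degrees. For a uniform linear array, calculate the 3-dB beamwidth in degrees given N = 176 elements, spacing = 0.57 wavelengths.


0.5 deg


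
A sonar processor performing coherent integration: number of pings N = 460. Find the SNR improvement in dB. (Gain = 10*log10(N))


Gain = 10*log10(460) = 26.63

26.63 dB


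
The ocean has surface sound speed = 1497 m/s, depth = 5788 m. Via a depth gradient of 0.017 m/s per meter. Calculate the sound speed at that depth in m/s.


1595.396 m/s


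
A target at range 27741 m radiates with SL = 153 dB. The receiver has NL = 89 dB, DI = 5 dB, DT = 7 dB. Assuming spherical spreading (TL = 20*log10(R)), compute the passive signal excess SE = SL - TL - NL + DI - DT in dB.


Step 1: TL = 20*log10(27741) = 88.86 dB
Step 2: SE = 153 - 88.86 - 89 + 5 - 7 = -26.86

-26.86 dB


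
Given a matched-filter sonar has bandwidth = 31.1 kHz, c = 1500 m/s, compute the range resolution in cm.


2.41 cm
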